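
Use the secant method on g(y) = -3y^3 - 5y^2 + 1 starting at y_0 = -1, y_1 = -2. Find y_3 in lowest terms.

-38/29

g(-1) = -1, g(-2) = 5. y_2 = (-2) - 5·((-2) - (-1))/(5 - (-1)) = -7/6.
g(-2) = 5, g(-7/6) = -25/24. y_3 = (-7/6) - (-25/24)·((-7/6) - (-2))/((-25/24) - 5) = -38/29.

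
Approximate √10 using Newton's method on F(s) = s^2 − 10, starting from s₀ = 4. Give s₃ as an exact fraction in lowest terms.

F'(s) = 2s.
F(4) = 6, F'(4) = 8, so s₁ = 4 − 6/8 = 13/4.
F(13/4) = 9/16, F'(13/4) = 13/2, so s₂ = (13/4) − (9/16)/(13/2) = 329/104.
F(329/104) = 81/10816, F'(329/104) = 329/52, so s₃ = (329/104) − (81/10816)/(329/52) = 216401/68432.

216401/68432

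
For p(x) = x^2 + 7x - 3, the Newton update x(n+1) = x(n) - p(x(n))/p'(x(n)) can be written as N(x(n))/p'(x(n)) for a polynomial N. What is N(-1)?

4

p'(x) = 2x + 7.
N(x) = x·p'(x) - p(x) = x·(2x + 7) - (x^2 + 7x - 3) = x^2 + 3.
N(-1) = 4.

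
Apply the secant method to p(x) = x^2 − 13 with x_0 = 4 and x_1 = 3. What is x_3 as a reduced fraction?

83/23

p(4) = 3, p(3) = −4. x_2 = 3 − (−4)·(3 − 4)/((−4) − 3) = 25/7.
p(3) = −4, p(25/7) = −12/49. x_3 = (25/7) − (−12/49)·((25/7) − 3)/((−12/49) − (−4)) = 83/23.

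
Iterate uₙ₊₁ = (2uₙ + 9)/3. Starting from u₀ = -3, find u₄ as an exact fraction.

u₁ = (2·(-3) + 9)/3 = 1.
u₂ = (2·1 + 9)/3 = 11/3.
u₃ = (2·(11/3) + 9)/3 = 49/9.
u₄ = (2·(49/9) + 9)/3 = 179/27.

179/27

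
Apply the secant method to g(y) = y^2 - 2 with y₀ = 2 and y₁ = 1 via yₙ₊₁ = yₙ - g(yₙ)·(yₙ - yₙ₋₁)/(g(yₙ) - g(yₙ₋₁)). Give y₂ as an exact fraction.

4/3

g(2) = 2, g(1) = -1. y₂ = 1 - (-1)·(1 - 2)/((-1) - 2) = 4/3.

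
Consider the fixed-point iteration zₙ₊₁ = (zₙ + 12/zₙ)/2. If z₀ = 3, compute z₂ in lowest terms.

97/28

z₁ = (3 + 12/3)/2 = 7/2.
z₂ = (7/2 + 12/(7/2))/2 = 97/28.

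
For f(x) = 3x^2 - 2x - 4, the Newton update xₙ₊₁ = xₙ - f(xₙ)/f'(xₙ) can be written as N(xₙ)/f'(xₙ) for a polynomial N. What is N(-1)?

7

f'(x) = 6x - 2.
N(x) = x·f'(x) - f(x) = x·(6x - 2) - (3x^2 - 2x - 4) = 3x^2 + 4.
N(-1) = 7.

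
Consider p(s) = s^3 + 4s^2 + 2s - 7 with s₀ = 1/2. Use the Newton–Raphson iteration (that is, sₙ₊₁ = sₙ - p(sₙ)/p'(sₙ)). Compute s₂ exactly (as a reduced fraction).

p'(s) = 3s^2 + 8s + 2.
p(1/2) = -39/8, p'(1/2) = 27/4, so s₁ = (1/2) - (-39/8)/(27/4) = 11/9.
p(11/9) = 2366/729, p'(11/9) = 439/27, so s₂ = (11/9) - (2366/729)/(439/27) = 12121/11853.

12121/11853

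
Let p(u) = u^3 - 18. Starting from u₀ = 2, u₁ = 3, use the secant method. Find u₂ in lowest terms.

p(2) = -10, p(3) = 9. u₂ = 3 - 9·(3 - 2)/(9 - (-10)) = 48/19.

48/19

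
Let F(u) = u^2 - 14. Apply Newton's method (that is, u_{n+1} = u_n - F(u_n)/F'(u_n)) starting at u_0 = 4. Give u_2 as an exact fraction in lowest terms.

449/120

F'(u) = 2u.
F(4) = 2, F'(4) = 8, so u_1 = 4 - 2/8 = 15/4.
F(15/4) = 1/16, F'(15/4) = 15/2, so u_2 = (15/4) - (1/16)/(15/2) = 449/120.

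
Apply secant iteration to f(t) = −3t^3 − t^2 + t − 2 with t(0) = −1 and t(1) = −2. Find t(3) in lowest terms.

−5582/5103

f(−1) = −1, f(−2) = 16. t(2) = (−2) − 16·((−2) − (−1))/(16 − (−1)) = −18/17.
f(−2) = 16, f(−18/17) = −3040/4913. t(3) = (−18/17) − (−3040/4913)·((−18/17) − (−2))/((−3040/4913) − 16) = −5582/5103.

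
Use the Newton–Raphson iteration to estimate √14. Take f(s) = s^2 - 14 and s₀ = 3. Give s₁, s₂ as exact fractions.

f'(s) = 2s.
f(3) = -5, f'(3) = 6, so s₁ = 3 - (-5)/6 = 23/6.
f(23/6) = 25/36, f'(23/6) = 23/3, so s₂ = (23/6) - (25/36)/(23/3) = 1033/276.

s₁ = 23/6, s₂ = 1033/276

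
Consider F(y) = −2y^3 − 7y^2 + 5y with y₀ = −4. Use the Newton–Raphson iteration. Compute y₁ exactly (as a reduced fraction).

F'(y) = −6y^2 − 14y + 5.
F(−4) = −4, F'(−4) = −35, so y₁ = (−4) − (−4)/(−35) = −144/35.

−144/35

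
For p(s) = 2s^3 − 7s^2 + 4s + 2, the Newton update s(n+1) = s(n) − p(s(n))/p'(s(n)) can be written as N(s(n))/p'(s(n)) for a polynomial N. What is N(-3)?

−173

p'(s) = 6s^2 − 14s + 4.
N(s) = s·p'(s) − p(s) = s·(6s^2 − 14s + 4) − (2s^3 − 7s^2 + 4s + 2) = 4s^3 − 7s^2 − 2.
N(-3) = −173.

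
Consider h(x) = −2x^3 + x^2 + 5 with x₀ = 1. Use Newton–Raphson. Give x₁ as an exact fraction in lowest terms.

h'(x) = −6x^2 + 2x.
h(1) = 4, h'(1) = −4, so x₁ = 1 − 4/(−4) = 2.

2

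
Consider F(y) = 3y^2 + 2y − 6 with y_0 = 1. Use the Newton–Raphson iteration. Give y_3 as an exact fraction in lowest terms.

3060987/2733920

F'(y) = 6y + 2.
F(1) = −1, F'(1) = 8, so y_1 = 1 − (−1)/8 = 9/8.
F(9/8) = 3/64, F'(9/8) = 35/4, so y_2 = (9/8) − (3/64)/(35/4) = 627/560.
F(627/560) = 27/313600, F'(627/560) = 2441/280, so y_3 = (627/560) − (27/313600)/(2441/280) = 3060987/2733920.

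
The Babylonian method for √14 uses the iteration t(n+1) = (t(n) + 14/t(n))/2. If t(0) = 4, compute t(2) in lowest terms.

t(1) = (4 + 14/4)/2 = 15/4.
t(2) = (15/4 + 14/(15/4))/2 = 449/120.

449/120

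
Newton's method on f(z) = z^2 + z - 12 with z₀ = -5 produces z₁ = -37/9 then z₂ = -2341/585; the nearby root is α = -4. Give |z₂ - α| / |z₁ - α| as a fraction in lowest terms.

z₁ - α = -37/9 - (-4) = -37/9 + 4 = -1/9, so |z₁ - α| = 1/9.
z₂ - α = -2341/585 - (-4) = -2341/585 + 4 = -1/585, so |z₂ - α| = 1/585.
Ratio = (1/585) / (1/9) = 1/65.

1/65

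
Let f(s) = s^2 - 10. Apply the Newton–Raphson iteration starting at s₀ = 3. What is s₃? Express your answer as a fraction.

1039681/328776

f'(s) = 2s.
f(3) = -1, f'(3) = 6, so s₁ = 3 - (-1)/6 = 19/6.
f(19/6) = 1/36, f'(19/6) = 19/3, so s₂ = (19/6) - (1/36)/(19/3) = 721/228.
f(721/228) = 1/51984, f'(721/228) = 721/114, so s₃ = (721/228) - (1/51984)/(721/114) = 1039681/328776.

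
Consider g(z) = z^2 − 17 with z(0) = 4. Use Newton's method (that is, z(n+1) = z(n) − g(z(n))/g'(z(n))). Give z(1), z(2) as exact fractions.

z(1) = 33/8, z(2) = 2177/528

g'(z) = 2z.
g(4) = −1, g'(4) = 8, so z(1) = 4 − (−1)/8 = 33/8.
g(33/8) = 1/64, g'(33/8) = 33/4, so z(2) = (33/8) − (1/64)/(33/4) = 2177/528.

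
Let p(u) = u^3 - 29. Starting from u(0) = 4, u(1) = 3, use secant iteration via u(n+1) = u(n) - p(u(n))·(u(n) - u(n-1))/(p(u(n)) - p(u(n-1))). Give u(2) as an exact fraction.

p(4) = 35, p(3) = -2. u(2) = 3 - (-2)·(3 - 4)/((-2) - 35) = 113/37.

113/37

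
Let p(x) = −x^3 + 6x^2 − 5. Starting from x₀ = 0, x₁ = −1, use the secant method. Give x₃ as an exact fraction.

p(0) = −5, p(−1) = 2. x₂ = (−1) − 2·((−1) − 0)/(2 − (−5)) = −5/7.
p(−1) = 2, p(−5/7) = −540/343. x₃ = (−5/7) − (−540/343)·((−5/7) − (−1))/((−540/343) − 2) = −515/613.

−515/613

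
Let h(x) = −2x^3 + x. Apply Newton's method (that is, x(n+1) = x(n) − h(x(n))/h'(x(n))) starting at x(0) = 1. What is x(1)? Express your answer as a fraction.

4/5

h'(x) = −6x^2 + 1.
h(1) = −1, h'(1) = −5, so x(1) = 1 − (−1)/(−5) = 4/5.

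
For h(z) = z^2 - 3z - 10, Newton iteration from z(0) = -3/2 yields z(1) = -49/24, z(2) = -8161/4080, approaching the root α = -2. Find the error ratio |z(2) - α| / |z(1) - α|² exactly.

z(1) - α = -49/24 - (-2) = -49/24 + 2 = -1/24, so |z(1) - α| = 1/24.
z(2) - α = -8161/4080 - (-2) = -8161/4080 + 2 = -1/4080, so |z(2) - α| = 1/4080.
|z(1) - α|² = 1/576.
Ratio = (1/4080) / (1/576) = 12/85.

12/85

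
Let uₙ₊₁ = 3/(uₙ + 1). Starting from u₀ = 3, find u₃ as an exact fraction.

u₁ = 3/(3 + 1) = 3/4.
u₂ = 3/(3/4 + 1) = 12/7.
u₃ = 3/(12/7 + 1) = 21/19.

21/19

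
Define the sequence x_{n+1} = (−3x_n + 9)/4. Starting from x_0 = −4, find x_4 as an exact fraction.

x_1 = (−3·(−4) + 9)/4 = 21/4.
x_2 = (−3·(21/4) + 9)/4 = −27/16.
x_3 = (−3·(−27/16) + 9)/4 = 225/64.
x_4 = (−3·(225/64) + 9)/4 = −99/256.

−99/256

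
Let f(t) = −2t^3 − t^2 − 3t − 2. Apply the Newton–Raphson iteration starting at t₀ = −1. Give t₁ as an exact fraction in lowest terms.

f'(t) = −6t^2 − 2t − 3.
f(−1) = 2, f'(−1) = −7, so t₁ = (−1) − 2/(−7) = −5/7.

−5/7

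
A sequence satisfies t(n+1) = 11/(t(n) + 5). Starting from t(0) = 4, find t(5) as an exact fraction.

t(1) = 11/(4 + 5) = 11/9.
t(2) = 11/(11/9 + 5) = 99/56.
t(3) = 11/(99/56 + 5) = 616/379.
t(4) = 11/(616/379 + 5) = 4169/2511.
t(5) = 11/(4169/2511 + 5) = 27621/16724.

27621/16724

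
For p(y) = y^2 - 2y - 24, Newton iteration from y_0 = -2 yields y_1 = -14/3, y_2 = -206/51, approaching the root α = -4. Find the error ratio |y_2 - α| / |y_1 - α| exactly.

y_1 - α = -14/3 - (-4) = -14/3 + 4 = -2/3, so |y_1 - α| = 2/3.
y_2 - α = -206/51 - (-4) = -206/51 + 4 = -2/51, so |y_2 - α| = 2/51.
Ratio = (2/51) / (2/3) = 1/17.

1/17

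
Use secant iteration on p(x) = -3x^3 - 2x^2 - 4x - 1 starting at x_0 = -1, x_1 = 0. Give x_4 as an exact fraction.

p(-1) = 4, p(0) = -1. x_2 = 0 - (-1)·(0 - (-1))/((-1) - 4) = -1/5.
p(0) = -1, p(-1/5) = -32/125. x_3 = (-1/5) - (-32/125)·((-1/5) - 0)/((-32/125) - (-1)) = -25/93.
p(-1/5) = -32/125, p(-25/93) = -2944/268119. x_4 = (-25/93) - (-2944/268119)·((-25/93) - (-1/5))/((-2944/268119) - (-32/125)) = -69775/256619.

-69775/256619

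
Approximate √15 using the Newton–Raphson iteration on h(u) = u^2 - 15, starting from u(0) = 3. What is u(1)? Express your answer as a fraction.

4

h'(u) = 2u.
h(3) = -6, h'(3) = 6, so u(1) = 3 - (-6)/6 = 4.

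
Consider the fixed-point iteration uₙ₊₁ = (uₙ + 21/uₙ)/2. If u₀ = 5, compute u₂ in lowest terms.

527/115

u₁ = (5 + 21/5)/2 = 23/5.
u₂ = (23/5 + 21/(23/5))/2 = 527/115.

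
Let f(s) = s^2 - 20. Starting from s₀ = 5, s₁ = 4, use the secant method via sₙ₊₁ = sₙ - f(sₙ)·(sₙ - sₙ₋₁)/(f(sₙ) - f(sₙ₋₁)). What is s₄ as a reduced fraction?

f(5) = 5, f(4) = -4. s₂ = 4 - (-4)·(4 - 5)/((-4) - 5) = 40/9.
f(4) = -4, f(40/9) = -20/81. s₃ = (40/9) - (-20/81)·((40/9) - 4)/((-20/81) - (-4)) = 85/19.
f(40/9) = -20/81, f(85/19) = 5/361. s₄ = (85/19) - (5/361)·((85/19) - (40/9))/((5/361) - (-20/81)) = 1364/305.

1364/305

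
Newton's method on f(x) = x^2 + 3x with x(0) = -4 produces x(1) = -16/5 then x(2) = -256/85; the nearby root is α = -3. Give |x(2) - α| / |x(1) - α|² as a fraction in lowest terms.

x(1) - α = -16/5 - (-3) = -16/5 + 3 = -1/5, so |x(1) - α| = 1/5.
x(2) - α = -256/85 - (-3) = -256/85 + 3 = -1/85, so |x(2) - α| = 1/85.
|x(1) - α|² = 1/25.
Ratio = (1/85) / (1/25) = 5/17.

5/17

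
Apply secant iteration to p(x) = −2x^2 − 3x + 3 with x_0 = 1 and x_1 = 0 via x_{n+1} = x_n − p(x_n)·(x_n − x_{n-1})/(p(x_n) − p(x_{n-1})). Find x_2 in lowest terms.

p(1) = −2, p(0) = 3. x_2 = 0 − 3·(0 − 1)/(3 − (−2)) = 3/5.

3/5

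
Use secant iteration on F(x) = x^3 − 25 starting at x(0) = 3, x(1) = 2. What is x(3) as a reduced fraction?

F(3) = 2, F(2) = −17. x(2) = 2 − (−17)·(2 − 3)/((−17) − 2) = 55/19.
F(2) = −17, F(55/19) = −5100/6859. x(3) = (55/19) − (−5100/6859)·((55/19) − 2)/((−5100/6859) − (−17)) = 19255/6559.

19255/6559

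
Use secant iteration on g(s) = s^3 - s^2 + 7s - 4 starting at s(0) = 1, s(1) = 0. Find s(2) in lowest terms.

4/7

g(1) = 3, g(0) = -4. s(2) = 0 - (-4)·(0 - 1)/((-4) - 3) = 4/7.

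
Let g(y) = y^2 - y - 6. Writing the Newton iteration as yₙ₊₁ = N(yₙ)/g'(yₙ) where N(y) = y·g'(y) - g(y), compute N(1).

g'(y) = 2y - 1.
N(y) = y·g'(y) - g(y) = y·(2y - 1) - (y^2 - y - 6) = y^2 + 6.
N(1) = 7.

7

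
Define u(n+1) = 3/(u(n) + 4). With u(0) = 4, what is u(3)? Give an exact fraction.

105/164

u(1) = 3/(4 + 4) = 3/8.
u(2) = 3/(3/8 + 4) = 24/35.
u(3) = 3/(24/35 + 4) = 105/164.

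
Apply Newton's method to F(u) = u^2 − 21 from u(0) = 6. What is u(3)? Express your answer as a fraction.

970993/211888

F'(u) = 2u.
F(6) = 15, F'(6) = 12, so u(1) = 6 − 15/12 = 19/4.
F(19/4) = 25/16, F'(19/4) = 19/2, so u(2) = (19/4) − (25/16)/(19/2) = 697/152.
F(697/152) = 625/23104, F'(697/152) = 697/76, so u(3) = (697/152) − (625/23104)/(697/76) = 970993/211888.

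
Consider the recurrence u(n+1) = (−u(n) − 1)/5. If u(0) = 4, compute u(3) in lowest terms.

−1/5

u(1) = (−4 − 1)/5 = −1.
u(2) = (−(−1) − 1)/5 = 0.
u(3) = (−0 − 1)/5 = −1/5.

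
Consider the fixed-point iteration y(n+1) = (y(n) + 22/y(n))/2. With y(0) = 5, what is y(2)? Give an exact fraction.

4409/940

y(1) = (5 + 22/5)/2 = 47/10.
y(2) = (47/10 + 22/(47/10))/2 = 4409/940.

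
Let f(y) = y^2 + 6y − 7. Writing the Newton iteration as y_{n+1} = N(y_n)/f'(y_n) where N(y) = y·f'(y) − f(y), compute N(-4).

f'(y) = 2y + 6.
N(y) = y·f'(y) − f(y) = y·(2y + 6) − (y^2 + 6y − 7) = y^2 + 7.
N(-4) = 23.

23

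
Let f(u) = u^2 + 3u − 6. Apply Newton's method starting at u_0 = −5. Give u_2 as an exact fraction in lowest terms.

−1255/287

f'(u) = 2u + 3.
f(−5) = 4, f'(−5) = −7, so u_1 = (−5) − 4/(−7) = −31/7.
f(−31/7) = 16/49, f'(−31/7) = −41/7, so u_2 = (−31/7) − (16/49)/(−41/7) = −1255/287.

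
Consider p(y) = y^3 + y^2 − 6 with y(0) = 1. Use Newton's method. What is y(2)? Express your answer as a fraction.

871/555

p'(y) = 3y^2 + 2y.
p(1) = −4, p'(1) = 5, so y(1) = 1 − (−4)/5 = 9/5.
p(9/5) = 384/125, p'(9/5) = 333/25, so y(2) = (9/5) − (384/125)/(333/25) = 871/555.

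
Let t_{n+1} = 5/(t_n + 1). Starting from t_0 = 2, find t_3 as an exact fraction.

40/23

t_1 = 5/(2 + 1) = 5/3.
t_2 = 5/(5/3 + 1) = 15/8.
t_3 = 5/(15/8 + 1) = 40/23.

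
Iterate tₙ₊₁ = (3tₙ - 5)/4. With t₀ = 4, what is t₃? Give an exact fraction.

-77/64

t₁ = (3·4 - 5)/4 = 7/4.
t₂ = (3·(7/4) - 5)/4 = 1/16.
t₃ = (3·(1/16) - 5)/4 = -77/64.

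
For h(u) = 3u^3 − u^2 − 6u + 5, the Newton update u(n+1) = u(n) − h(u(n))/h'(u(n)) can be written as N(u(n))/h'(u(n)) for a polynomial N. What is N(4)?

363

h'(u) = 9u^2 − 2u − 6.
N(u) = u·h'(u) − h(u) = u·(9u^2 − 2u − 6) − (3u^3 − u^2 − 6u + 5) = 6u^3 − u^2 − 5.
N(4) = 363.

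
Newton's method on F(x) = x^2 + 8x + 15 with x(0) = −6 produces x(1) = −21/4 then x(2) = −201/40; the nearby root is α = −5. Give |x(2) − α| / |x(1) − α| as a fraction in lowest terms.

x(1) − α = −21/4 − (−5) = −21/4 + 5 = −1/4, so |x(1) − α| = 1/4.
x(2) − α = −201/40 − (−5) = −201/40 + 5 = −1/40, so |x(2) − α| = 1/40.
Ratio = (1/40) / (1/4) = 1/10.

1/10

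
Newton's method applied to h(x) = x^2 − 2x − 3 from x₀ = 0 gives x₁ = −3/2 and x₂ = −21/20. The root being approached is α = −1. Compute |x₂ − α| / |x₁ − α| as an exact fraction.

x₁ − α = −3/2 − (−1) = −3/2 + 1 = −1/2, so |x₁ − α| = 1/2.
x₂ − α = −21/20 − (−1) = −21/20 + 1 = −1/20, so |x₂ − α| = 1/20.
Ratio = (1/20) / (1/2) = 1/10.

1/10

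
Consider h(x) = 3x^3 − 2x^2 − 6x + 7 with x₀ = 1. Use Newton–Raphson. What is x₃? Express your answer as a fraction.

h'(x) = 9x^2 − 4x − 6.
h(1) = 2, h'(1) = −1, so x₁ = 1 − 2/(−1) = 3.
h(3) = 52, h'(3) = 63, so x₂ = 3 − 52/63 = 137/63.
h(137/63) = 1278992/83349, h'(137/63) = 12287/441, so x₃ = (137/63) − (1278992/83349)/(12287/441) = 342815/211113.

342815/211113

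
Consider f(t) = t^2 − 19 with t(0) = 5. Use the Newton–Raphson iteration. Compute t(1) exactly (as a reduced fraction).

22/5

f'(t) = 2t.
f(5) = 6, f'(5) = 10, so t(1) = 5 − 6/10 = 22/5.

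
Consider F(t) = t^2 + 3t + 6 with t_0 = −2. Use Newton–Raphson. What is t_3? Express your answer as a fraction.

−290/119

F'(t) = 2t + 3.
F(−2) = 4, F'(−2) = −1, so t_1 = (−2) − 4/(−1) = 2.
F(2) = 16, F'(2) = 7, so t_2 = 2 − 16/7 = −2/7.
F(−2/7) = 256/49, F'(−2/7) = 17/7, so t_3 = (−2/7) − (256/49)/(17/7) = −290/119.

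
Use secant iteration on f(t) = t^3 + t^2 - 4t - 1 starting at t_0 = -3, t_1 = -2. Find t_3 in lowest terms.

f(-3) = -7, f(-2) = 3. t_2 = (-2) - 3·((-2) - (-3))/(3 - (-7)) = -23/10.
f(-2) = 3, f(-23/10) = 1323/1000. t_3 = (-23/10) - (1323/1000)·((-23/10) - (-2))/((1323/1000) - 3) = -1418/559.

-1418/559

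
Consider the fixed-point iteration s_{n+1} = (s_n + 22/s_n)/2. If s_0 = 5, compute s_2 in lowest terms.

4409/940

s_1 = (5 + 22/5)/2 = 47/10.
s_2 = (47/10 + 22/(47/10))/2 = 4409/940.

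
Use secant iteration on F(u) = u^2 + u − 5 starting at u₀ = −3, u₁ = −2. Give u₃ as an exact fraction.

F(−3) = 1, F(−2) = −3. u₂ = (−2) − (−3)·((−2) − (−3))/((−3) − 1) = −11/4.
F(−2) = −3, F(−11/4) = −3/16. u₃ = (−11/4) − (−3/16)·((−11/4) − (−2))/((−3/16) − (−3)) = −14/5.

−14/5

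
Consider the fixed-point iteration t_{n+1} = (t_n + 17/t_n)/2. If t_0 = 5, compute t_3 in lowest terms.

187457/45465

t_1 = (5 + 17/5)/2 = 21/5.
t_2 = (21/5 + 17/(21/5))/2 = 433/105.
t_3 = (433/105 + 17/(433/105))/2 = 187457/45465.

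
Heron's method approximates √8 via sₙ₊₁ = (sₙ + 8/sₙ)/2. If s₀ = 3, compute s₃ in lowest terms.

665857/235416

s₁ = (3 + 8/3)/2 = 17/6.
s₂ = (17/6 + 8/(17/6))/2 = 577/204.
s₃ = (577/204 + 8/(577/204))/2 = 665857/235416.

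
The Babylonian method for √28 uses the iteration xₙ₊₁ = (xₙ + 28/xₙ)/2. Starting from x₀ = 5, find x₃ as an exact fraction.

x₁ = (5 + 28/5)/2 = 53/10.
x₂ = (53/10 + 28/(53/10))/2 = 5609/1060.
x₃ = (5609/1060 + 28/(5609/1060))/2 = 62921681/11891080.

62921681/11891080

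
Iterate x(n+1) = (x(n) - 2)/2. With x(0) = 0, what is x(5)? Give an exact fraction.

x(1) = (0 - 2)/2 = -1.
x(2) = ((-1) - 2)/2 = -3/2.
x(3) = ((-3/2) - 2)/2 = -7/4.
x(4) = ((-7/4) - 2)/2 = -15/8.
x(5) = ((-15/8) - 2)/2 = -31/16.

-31/16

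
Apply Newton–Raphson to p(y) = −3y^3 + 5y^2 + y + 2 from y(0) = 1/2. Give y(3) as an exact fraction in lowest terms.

p'(y) = −9y^2 + 10y + 1.
p(1/2) = 27/8, p'(1/2) = 15/4, so y(1) = (1/2) − (27/8)/(15/4) = −2/5.
p(−2/5) = 324/125, p'(−2/5) = −111/25, so y(2) = (−2/5) − (324/125)/(−111/25) = 34/185.
p(34/185) = 14778288/6331625, p'(34/185) = 86721/34225, so y(3) = (34/185) − (14778288/6331625)/(86721/34225) = −3943258/5347795.

−3943258/5347795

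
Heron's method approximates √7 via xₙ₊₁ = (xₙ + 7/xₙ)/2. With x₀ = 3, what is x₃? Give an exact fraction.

x₁ = (3 + 7/3)/2 = 8/3.
x₂ = (8/3 + 7/(8/3))/2 = 127/48.
x₃ = (127/48 + 7/(127/48))/2 = 32257/12192.

32257/12192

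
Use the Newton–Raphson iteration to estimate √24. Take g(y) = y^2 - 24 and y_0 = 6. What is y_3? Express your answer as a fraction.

4801/980

g'(y) = 2y.
g(6) = 12, g'(6) = 12, so y_1 = 6 - 12/12 = 5.
g(5) = 1, g'(5) = 10, so y_2 = 5 - 1/10 = 49/10.
g(49/10) = 1/100, g'(49/10) = 49/5, so y_3 = (49/10) - (1/100)/(49/5) = 4801/980.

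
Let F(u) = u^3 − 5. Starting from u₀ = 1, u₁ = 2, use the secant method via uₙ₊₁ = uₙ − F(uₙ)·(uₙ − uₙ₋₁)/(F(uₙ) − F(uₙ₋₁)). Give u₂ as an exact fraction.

11/7

F(1) = −4, F(2) = 3. u₂ = 2 − 3·(2 − 1)/(3 − (−4)) = 11/7.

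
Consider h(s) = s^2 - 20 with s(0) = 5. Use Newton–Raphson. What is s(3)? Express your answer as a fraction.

h'(s) = 2s.
h(5) = 5, h'(5) = 10, so s(1) = 5 - 5/10 = 9/2.
h(9/2) = 1/4, h'(9/2) = 9, so s(2) = (9/2) - (1/4)/9 = 161/36.
h(161/36) = 1/1296, h'(161/36) = 161/18, so s(3) = (161/36) - (1/1296)/(161/18) = 51841/11592.

51841/11592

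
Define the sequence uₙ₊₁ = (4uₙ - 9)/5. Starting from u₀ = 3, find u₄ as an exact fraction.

u₁ = (4·3 - 9)/5 = 3/5.
u₂ = (4·(3/5) - 9)/5 = -33/25.
u₃ = (4·(-33/25) - 9)/5 = -357/125.
u₄ = (4·(-357/125) - 9)/5 = -2553/625.

-2553/625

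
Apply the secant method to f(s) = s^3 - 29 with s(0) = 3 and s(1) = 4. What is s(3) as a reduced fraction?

f(3) = -2, f(4) = 35. s(2) = 4 - 35·(4 - 3)/(35 - (-2)) = 113/37.
f(4) = 35, f(113/37) = -26040/50653. s(3) = (113/37) - (-26040/50653)·((113/37) - 4)/((-26040/50653) - 35) = 157673/51397.

157673/51397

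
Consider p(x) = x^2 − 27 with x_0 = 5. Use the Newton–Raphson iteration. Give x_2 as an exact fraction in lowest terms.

1351/260

p'(x) = 2x.
p(5) = −2, p'(5) = 10, so x_1 = 5 − (−2)/10 = 26/5.
p(26/5) = 1/25, p'(26/5) = 52/5, so x_2 = (26/5) − (1/25)/(52/5) = 1351/260.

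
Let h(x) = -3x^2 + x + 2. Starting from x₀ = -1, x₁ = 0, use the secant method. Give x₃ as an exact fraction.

h(-1) = -2, h(0) = 2. x₂ = 0 - 2·(0 - (-1))/(2 - (-2)) = -1/2.
h(0) = 2, h(-1/2) = 3/4. x₃ = (-1/2) - (3/4)·((-1/2) - 0)/((3/4) - 2) = -4/5.

-4/5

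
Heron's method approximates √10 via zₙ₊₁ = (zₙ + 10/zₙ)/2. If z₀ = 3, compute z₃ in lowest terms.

1039681/328776

z₁ = (3 + 10/3)/2 = 19/6.
z₂ = (19/6 + 10/(19/6))/2 = 721/228.
z₃ = (721/228 + 10/(721/228))/2 = 1039681/328776.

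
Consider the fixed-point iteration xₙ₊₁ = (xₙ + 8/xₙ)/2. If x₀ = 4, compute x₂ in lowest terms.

17/6

x₁ = (4 + 8/4)/2 = 3.
x₂ = (3 + 8/3)/2 = 17/6.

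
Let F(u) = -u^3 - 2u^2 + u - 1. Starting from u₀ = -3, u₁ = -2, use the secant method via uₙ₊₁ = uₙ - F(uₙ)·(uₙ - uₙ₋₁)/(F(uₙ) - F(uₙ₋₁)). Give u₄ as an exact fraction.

-12539618/4947121

F(-3) = 5, F(-2) = -3. u₂ = (-2) - (-3)·((-2) - (-3))/((-3) - 5) = -19/8.
F(-2) = -3, F(-19/8) = -645/512. u₃ = (-19/8) - (-645/512)·((-19/8) - (-2))/((-645/512) - (-3)) = -262/99.
F(-19/8) = -645/512, F(-262/99) = 855055/970299. u₄ = (-262/99) - (855055/970299)·((-262/99) - (-19/8))/((855055/970299) - (-645/512)) = -12539618/4947121.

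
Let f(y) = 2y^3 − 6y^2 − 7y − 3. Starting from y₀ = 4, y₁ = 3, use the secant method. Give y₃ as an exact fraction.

f(4) = 1, f(3) = −24. y₂ = 3 − (−24)·(3 − 4)/((−24) − 1) = 99/25.
f(3) = −24, f(99/25) = −9552/15625. y₃ = (99/25) − (−9552/15625)·((99/25) − 3)/((−9552/15625) − (−24)) = 60681/15227.

60681/15227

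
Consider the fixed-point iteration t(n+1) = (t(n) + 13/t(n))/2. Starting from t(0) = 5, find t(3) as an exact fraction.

t(1) = (5 + 13/5)/2 = 19/5.
t(2) = (19/5 + 13/(19/5))/2 = 343/95.
t(3) = (343/95 + 13/(343/95))/2 = 117487/32585.

117487/32585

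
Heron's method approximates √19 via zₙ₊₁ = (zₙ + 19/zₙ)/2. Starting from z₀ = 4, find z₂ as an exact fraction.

2441/560

z₁ = (4 + 19/4)/2 = 35/8.
z₂ = (35/8 + 19/(35/8))/2 = 2441/560.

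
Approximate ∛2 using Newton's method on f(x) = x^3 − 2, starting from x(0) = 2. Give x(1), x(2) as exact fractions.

x(1) = 3/2, x(2) = 35/27

f'(x) = 3x^2.
f(2) = 6, f'(2) = 12, so x(1) = 2 − 6/12 = 3/2.
f(3/2) = 11/8, f'(3/2) = 27/4, so x(2) = (3/2) − (11/8)/(27/4) = 35/27.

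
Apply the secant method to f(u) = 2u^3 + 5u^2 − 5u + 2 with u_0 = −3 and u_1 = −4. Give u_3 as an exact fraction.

−17999/5439

f(−3) = 8, f(−4) = −26. u_2 = (−4) − (−26)·((−4) − (−3))/((−26) − 8) = −55/17.
f(−4) = −26, f(−55/17) = 13676/4913. u_3 = (−55/17) − (13676/4913)·((−55/17) − (−4))/((13676/4913) − (−26)) = −17999/5439.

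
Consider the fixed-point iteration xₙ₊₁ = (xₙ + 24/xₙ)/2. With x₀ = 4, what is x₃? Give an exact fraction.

x₁ = (4 + 24/4)/2 = 5.
x₂ = (5 + 24/5)/2 = 49/10.
x₃ = (49/10 + 24/(49/10))/2 = 4801/980.

4801/980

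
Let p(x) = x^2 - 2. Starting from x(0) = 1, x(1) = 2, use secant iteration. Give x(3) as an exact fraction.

7/5

p(1) = -1, p(2) = 2. x(2) = 2 - 2·(2 - 1)/(2 - (-1)) = 4/3.
p(2) = 2, p(4/3) = -2/9. x(3) = (4/3) - (-2/9)·((4/3) - 2)/((-2/9) - 2) = 7/5.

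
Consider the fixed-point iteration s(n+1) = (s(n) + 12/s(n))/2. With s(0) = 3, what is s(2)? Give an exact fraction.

97/28

s(1) = (3 + 12/3)/2 = 7/2.
s(2) = (7/2 + 12/(7/2))/2 = 97/28.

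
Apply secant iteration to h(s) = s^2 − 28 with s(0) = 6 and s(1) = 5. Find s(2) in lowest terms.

58/11

h(6) = 8, h(5) = −3. s(2) = 5 − (−3)·(5 − 6)/((−3) − 8) = 58/11.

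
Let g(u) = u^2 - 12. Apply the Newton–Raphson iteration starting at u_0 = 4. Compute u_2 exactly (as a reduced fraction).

97/28

g'(u) = 2u.
g(4) = 4, g'(4) = 8, so u_1 = 4 - 4/8 = 7/2.
g(7/2) = 1/4, g'(7/2) = 7, so u_2 = (7/2) - (1/4)/7 = 97/28.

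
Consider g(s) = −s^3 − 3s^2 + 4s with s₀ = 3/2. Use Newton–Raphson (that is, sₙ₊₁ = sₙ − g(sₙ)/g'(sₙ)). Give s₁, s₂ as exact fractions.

g'(s) = −3s^2 − 6s + 4.
g(3/2) = −33/8, g'(3/2) = −47/4, so s₁ = (3/2) − (−33/8)/(−47/4) = 54/47.
g(54/47) = −91476/103823, g'(54/47) = −15140/2209, so s₂ = (54/47) − (−91476/103823)/(−15140/2209) = 181521/177895.

s₁ = 54/47, s₂ = 181521/177895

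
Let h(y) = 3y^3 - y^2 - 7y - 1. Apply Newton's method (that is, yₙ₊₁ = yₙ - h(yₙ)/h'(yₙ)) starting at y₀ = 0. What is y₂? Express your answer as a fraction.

-33/224

h'(y) = 9y^2 - 2y - 7.
h(0) = -1, h'(0) = -7, so y₁ = 0 - (-1)/(-7) = -1/7.
h(-1/7) = -10/343, h'(-1/7) = -320/49, so y₂ = (-1/7) - (-10/343)/(-320/49) = -33/224.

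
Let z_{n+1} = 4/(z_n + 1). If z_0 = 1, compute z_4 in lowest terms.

z_1 = 4/(1 + 1) = 2.
z_2 = 4/(2 + 1) = 4/3.
z_3 = 4/(4/3 + 1) = 12/7.
z_4 = 4/(12/7 + 1) = 28/19.

28/19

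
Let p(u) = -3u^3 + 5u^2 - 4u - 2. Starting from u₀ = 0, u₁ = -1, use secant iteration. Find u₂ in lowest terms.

-1/6

p(0) = -2, p(-1) = 10. u₂ = (-1) - 10·((-1) - 0)/(10 - (-2)) = -1/6.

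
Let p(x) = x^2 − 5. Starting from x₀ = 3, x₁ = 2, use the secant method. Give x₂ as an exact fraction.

p(3) = 4, p(2) = −1. x₂ = 2 − (−1)·(2 − 3)/((−1) − 4) = 11/5.

11/5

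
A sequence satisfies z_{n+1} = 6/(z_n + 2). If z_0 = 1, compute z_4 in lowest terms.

21/13

z_1 = 6/(1 + 2) = 2.
z_2 = 6/(2 + 2) = 3/2.
z_3 = 6/(3/2 + 2) = 12/7.
z_4 = 6/(12/7 + 2) = 21/13.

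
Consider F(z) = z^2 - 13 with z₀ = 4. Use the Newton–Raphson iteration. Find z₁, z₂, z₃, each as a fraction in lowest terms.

z₁ = 29/8, z₂ = 1673/464, z₃ = 5597777/1552544

F'(z) = 2z.
F(4) = 3, F'(4) = 8, so z₁ = 4 - 3/8 = 29/8.
F(29/8) = 9/64, F'(29/8) = 29/4, so z₂ = (29/8) - (9/64)/(29/4) = 1673/464.
F(1673/464) = 81/215296, F'(1673/464) = 1673/232, so z₃ = (1673/464) - (81/215296)/(1673/232) = 5597777/1552544.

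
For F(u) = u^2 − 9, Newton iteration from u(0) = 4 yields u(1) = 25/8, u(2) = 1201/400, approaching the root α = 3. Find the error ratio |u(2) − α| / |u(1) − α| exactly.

1/50

u(1) − α = 25/8 − 3 = 1/8, so |u(1) − α| = 1/8.
u(2) − α = 1201/400 − 3 = 1/400, so |u(2) − α| = 1/400.
Ratio = (1/400) / (1/8) = 1/50.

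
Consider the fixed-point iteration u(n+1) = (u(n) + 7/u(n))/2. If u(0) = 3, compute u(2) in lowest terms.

u(1) = (3 + 7/3)/2 = 8/3.
u(2) = (8/3 + 7/(8/3))/2 = 127/48.

127/48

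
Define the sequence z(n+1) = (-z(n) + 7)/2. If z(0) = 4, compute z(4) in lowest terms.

39/16

z(1) = (-4 + 7)/2 = 3/2.
z(2) = (-(3/2) + 7)/2 = 11/4.
z(3) = (-(11/4) + 7)/2 = 17/8.
z(4) = (-(17/8) + 7)/2 = 39/16.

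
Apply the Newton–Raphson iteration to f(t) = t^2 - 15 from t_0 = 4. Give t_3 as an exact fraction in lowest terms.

f'(t) = 2t.
f(4) = 1, f'(4) = 8, so t_1 = 4 - 1/8 = 31/8.
f(31/8) = 1/64, f'(31/8) = 31/4, so t_2 = (31/8) - (1/64)/(31/4) = 1921/496.
f(1921/496) = 1/246016, f'(1921/496) = 1921/248, so t_3 = (1921/496) - (1/246016)/(1921/248) = 7380481/1905632.

7380481/1905632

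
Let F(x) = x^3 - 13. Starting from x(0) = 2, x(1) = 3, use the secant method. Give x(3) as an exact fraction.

F(2) = -5, F(3) = 14. x(2) = 3 - 14·(3 - 2)/(14 - (-5)) = 43/19.
F(3) = 14, F(43/19) = -9660/6859. x(3) = (43/19) - (-9660/6859)·((43/19) - 3)/((-9660/6859) - 14) = 17593/7549.

17593/7549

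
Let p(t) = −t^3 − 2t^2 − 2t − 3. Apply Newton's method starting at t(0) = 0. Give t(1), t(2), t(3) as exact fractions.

p'(t) = −3t^2 − 4t − 2.
p(0) = −3, p'(0) = −2, so t(1) = 0 − (−3)/(−2) = −3/2.
p(−3/2) = −9/8, p'(−3/2) = −11/4, so t(2) = (−3/2) − (−9/8)/(−11/4) = −21/11.
p(−21/11) = 648/1331, p'(−21/11) = −641/121, so t(3) = (−21/11) − (648/1331)/(−641/121) = −12813/7051.

t(1) = −3/2, t(2) = −21/11, t(3) = −12813/7051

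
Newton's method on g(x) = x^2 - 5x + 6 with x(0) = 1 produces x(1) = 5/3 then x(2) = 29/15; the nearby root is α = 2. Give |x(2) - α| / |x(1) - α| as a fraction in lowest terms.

1/5

x(1) - α = 5/3 - 2 = -1/3, so |x(1) - α| = 1/3.
x(2) - α = 29/15 - 2 = -1/15, so |x(2) - α| = 1/15.
Ratio = (1/15) / (1/3) = 1/5.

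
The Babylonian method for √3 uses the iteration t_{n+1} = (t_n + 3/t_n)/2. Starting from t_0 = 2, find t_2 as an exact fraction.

t_1 = (2 + 3/2)/2 = 7/4.
t_2 = (7/4 + 3/(7/4))/2 = 97/56.

97/56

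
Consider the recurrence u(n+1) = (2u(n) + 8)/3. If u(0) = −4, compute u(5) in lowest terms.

u(1) = (2·(−4) + 8)/3 = 0.
u(2) = (2·0 + 8)/3 = 8/3.
u(3) = (2·(8/3) + 8)/3 = 40/9.
u(4) = (2·(40/9) + 8)/3 = 152/27.
u(5) = (2·(152/27) + 8)/3 = 520/81.

520/81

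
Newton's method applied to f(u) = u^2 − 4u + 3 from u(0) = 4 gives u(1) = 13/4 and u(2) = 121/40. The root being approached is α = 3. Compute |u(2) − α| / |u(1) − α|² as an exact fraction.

2/5

u(1) − α = 13/4 − 3 = 1/4, so |u(1) − α| = 1/4.
u(2) − α = 121/40 − 3 = 1/40, so |u(2) − α| = 1/40.
|u(1) − α|² = 1/16.
Ratio = (1/40) / (1/16) = 2/5.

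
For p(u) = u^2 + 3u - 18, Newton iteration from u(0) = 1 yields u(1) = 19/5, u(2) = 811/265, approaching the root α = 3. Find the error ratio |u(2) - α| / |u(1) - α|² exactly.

u(1) - α = 19/5 - 3 = 4/5, so |u(1) - α| = 4/5.
u(2) - α = 811/265 - 3 = 16/265, so |u(2) - α| = 16/265.
|u(1) - α|² = 16/25.
Ratio = (16/265) / (16/25) = 5/53.

5/53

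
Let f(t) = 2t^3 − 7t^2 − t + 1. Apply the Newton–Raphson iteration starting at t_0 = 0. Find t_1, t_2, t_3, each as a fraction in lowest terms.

f'(t) = 6t^2 − 14t − 1.
f(0) = 1, f'(0) = −1, so t_1 = 0 − 1/(−1) = 1.
f(1) = −5, f'(1) = −9, so t_2 = 1 − (−5)/(−9) = 4/9.
f(4/9) = −475/729, f'(4/9) = −163/27, so t_3 = (4/9) − (−475/729)/(−163/27) = 1481/4401.

t_1 = 1, t_2 = 4/9, t_3 = 1481/4401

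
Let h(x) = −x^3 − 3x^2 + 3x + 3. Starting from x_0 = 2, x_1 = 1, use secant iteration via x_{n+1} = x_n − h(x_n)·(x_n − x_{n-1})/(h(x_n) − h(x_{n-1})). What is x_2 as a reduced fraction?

h(2) = −11, h(1) = 2. x_2 = 1 − 2·(1 − 2)/(2 − (−11)) = 15/13.

15/13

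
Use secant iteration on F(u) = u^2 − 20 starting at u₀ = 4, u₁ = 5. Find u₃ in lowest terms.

76/17

F(4) = −4, F(5) = 5. u₂ = 5 − 5·(5 − 4)/(5 − (−4)) = 40/9.
F(5) = 5, F(40/9) = −20/81. u₃ = (40/9) − (−20/81)·((40/9) − 5)/((−20/81) − 5) = 76/17.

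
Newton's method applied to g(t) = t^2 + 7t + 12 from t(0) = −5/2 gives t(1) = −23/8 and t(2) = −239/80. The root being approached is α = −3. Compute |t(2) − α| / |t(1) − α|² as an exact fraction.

t(1) − α = −23/8 − (−3) = −23/8 + 3 = 1/8, so |t(1) − α| = 1/8.
t(2) − α = −239/80 − (−3) = −239/80 + 3 = 1/80, so |t(2) − α| = 1/80.
|t(1) − α|² = 1/64.
Ratio = (1/80) / (1/64) = 4/5.

4/5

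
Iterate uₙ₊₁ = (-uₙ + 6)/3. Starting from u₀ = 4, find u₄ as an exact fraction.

124/81

u₁ = (-4 + 6)/3 = 2/3.
u₂ = (-(2/3) + 6)/3 = 16/9.
u₃ = (-(16/9) + 6)/3 = 38/27.
u₄ = (-(38/27) + 6)/3 = 124/81.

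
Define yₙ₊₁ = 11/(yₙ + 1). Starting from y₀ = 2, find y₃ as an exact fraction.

154/47

y₁ = 11/(2 + 1) = 11/3.
y₂ = 11/(11/3 + 1) = 33/14.
y₃ = 11/(33/14 + 1) = 154/47.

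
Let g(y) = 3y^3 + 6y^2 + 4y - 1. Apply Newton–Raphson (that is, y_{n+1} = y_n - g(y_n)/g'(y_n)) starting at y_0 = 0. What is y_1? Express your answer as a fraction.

1/4

g'(y) = 9y^2 + 12y + 4.
g(0) = -1, g'(0) = 4, so y_1 = 0 - (-1)/4 = 1/4.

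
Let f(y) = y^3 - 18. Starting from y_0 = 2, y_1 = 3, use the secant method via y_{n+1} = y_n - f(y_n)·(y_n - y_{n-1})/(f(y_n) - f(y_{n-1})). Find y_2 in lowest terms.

f(2) = -10, f(3) = 9. y_2 = 3 - 9·(3 - 2)/(9 - (-10)) = 48/19.

48/19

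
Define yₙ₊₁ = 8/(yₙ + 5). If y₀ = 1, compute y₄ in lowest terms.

952/747

y₁ = 8/(1 + 5) = 4/3.
y₂ = 8/(4/3 + 5) = 24/19.
y₃ = 8/(24/19 + 5) = 152/119.
y₄ = 8/(152/119 + 5) = 952/747.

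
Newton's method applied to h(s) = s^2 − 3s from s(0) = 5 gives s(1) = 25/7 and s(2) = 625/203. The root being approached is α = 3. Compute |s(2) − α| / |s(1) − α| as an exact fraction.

4/29

s(1) − α = 25/7 − 3 = 4/7, so |s(1) − α| = 4/7.
s(2) − α = 625/203 − 3 = 16/203, so |s(2) − α| = 16/203.
Ratio = (16/203) / (4/7) = 4/29.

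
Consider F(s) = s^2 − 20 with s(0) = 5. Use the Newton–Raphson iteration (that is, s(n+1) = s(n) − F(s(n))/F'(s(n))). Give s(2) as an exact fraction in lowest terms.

161/36

F'(s) = 2s.
F(5) = 5, F'(5) = 10, so s(1) = 5 − 5/10 = 9/2.
F(9/2) = 1/4, F'(9/2) = 9, so s(2) = (9/2) − (1/4)/9 = 161/36.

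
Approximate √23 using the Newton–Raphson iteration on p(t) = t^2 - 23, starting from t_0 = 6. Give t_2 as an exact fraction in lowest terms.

6793/1416

p'(t) = 2t.
p(6) = 13, p'(6) = 12, so t_1 = 6 - 13/12 = 59/12.
p(59/12) = 169/144, p'(59/12) = 59/6, so t_2 = (59/12) - (169/144)/(59/6) = 6793/1416.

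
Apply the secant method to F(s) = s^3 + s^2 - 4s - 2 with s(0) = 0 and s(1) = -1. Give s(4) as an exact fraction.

-1807/3839

F(0) = -2, F(-1) = 2. s(2) = (-1) - 2·((-1) - 0)/(2 - (-2)) = -1/2.
F(-1) = 2, F(-1/2) = 1/8. s(3) = (-1/2) - (1/8)·((-1/2) - (-1))/((1/8) - 2) = -7/15.
F(-1/2) = 1/8, F(-7/15) = -58/3375. s(4) = (-7/15) - (-58/3375)·((-7/15) - (-1/2))/((-58/3375) - (1/8)) = -1807/3839.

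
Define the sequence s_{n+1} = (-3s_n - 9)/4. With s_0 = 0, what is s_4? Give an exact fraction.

s_1 = (-3·0 - 9)/4 = -9/4.
s_2 = (-3·(-9/4) - 9)/4 = -9/16.
s_3 = (-3·(-9/16) - 9)/4 = -117/64.
s_4 = (-3·(-117/64) - 9)/4 = -225/256.

-225/256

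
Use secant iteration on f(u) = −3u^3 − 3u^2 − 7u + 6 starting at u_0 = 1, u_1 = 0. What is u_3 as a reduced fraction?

f(1) = −7, f(0) = 6. u_2 = 0 − 6·(0 − 1)/(6 − (−7)) = 6/13.
f(0) = 6, f(6/13) = 4032/2197. u_3 = (6/13) − (4032/2197)·((6/13) − 0)/((4032/2197) − 6) = 1014/1525.

1014/1525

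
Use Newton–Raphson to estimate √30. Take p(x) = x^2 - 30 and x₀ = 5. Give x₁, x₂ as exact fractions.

x₁ = 11/2, x₂ = 241/44

p'(x) = 2x.
p(5) = -5, p'(5) = 10, so x₁ = 5 - (-5)/10 = 11/2.
p(11/2) = 1/4, p'(11/2) = 11, so x₂ = (11/2) - (1/4)/11 = 241/44.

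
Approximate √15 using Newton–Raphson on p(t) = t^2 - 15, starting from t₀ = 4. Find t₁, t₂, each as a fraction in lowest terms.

t₁ = 31/8, t₂ = 1921/496

p'(t) = 2t.
p(4) = 1, p'(4) = 8, so t₁ = 4 - 1/8 = 31/8.
p(31/8) = 1/64, p'(31/8) = 31/4, so t₂ = (31/8) - (1/64)/(31/4) = 1921/496.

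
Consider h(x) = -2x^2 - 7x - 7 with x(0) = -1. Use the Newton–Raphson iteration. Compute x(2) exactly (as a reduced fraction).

-13/3

h'(x) = -4x - 7.
h(-1) = -2, h'(-1) = -3, so x(1) = (-1) - (-2)/(-3) = -5/3.
h(-5/3) = -8/9, h'(-5/3) = -1/3, so x(2) = (-5/3) - (-8/9)/(-1/3) = -13/3.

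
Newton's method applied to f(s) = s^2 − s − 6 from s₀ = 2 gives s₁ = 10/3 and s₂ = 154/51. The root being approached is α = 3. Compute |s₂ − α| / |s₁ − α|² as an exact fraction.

3/17

s₁ − α = 10/3 − 3 = 1/3, so |s₁ − α| = 1/3.
s₂ − α = 154/51 − 3 = 1/51, so |s₂ − α| = 1/51.
|s₁ − α|² = 1/9.
Ratio = (1/51) / (1/9) = 3/17.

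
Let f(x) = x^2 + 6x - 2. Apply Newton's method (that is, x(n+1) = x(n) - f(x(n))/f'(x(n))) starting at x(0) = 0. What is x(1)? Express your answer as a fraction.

f'(x) = 2x + 6.
f(0) = -2, f'(0) = 6, so x(1) = 0 - (-2)/6 = 1/3.

1/3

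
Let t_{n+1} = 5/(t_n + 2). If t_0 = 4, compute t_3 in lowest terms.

85/64

t_1 = 5/(4 + 2) = 5/6.
t_2 = 5/(5/6 + 2) = 30/17.
t_3 = 5/(30/17 + 2) = 85/64.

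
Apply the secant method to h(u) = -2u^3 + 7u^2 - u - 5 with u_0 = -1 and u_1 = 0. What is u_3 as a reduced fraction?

-1

h(-1) = 5, h(0) = -5. u_2 = 0 - (-5)·(0 - (-1))/((-5) - 5) = -1/2.
h(0) = -5, h(-1/2) = -5/2. u_3 = (-1/2) - (-5/2)·((-1/2) - 0)/((-5/2) - (-5)) = -1.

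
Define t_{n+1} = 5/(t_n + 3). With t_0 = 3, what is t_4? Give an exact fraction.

t_1 = 5/(3 + 3) = 5/6.
t_2 = 5/(5/6 + 3) = 30/23.
t_3 = 5/(30/23 + 3) = 115/99.
t_4 = 5/(115/99 + 3) = 495/412.

495/412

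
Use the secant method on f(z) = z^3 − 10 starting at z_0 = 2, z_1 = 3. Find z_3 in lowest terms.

15250/7129

f(2) = −2, f(3) = 17. z_2 = 3 − 17·(3 − 2)/(17 − (−2)) = 40/19.
f(3) = 17, f(40/19) = −4590/6859. z_3 = (40/19) − (−4590/6859)·((40/19) − 3)/((−4590/6859) − 17) = 15250/7129.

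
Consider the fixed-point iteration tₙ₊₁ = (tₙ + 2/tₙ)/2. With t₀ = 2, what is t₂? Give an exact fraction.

t₁ = (2 + 2/2)/2 = 3/2.
t₂ = (3/2 + 2/(3/2))/2 = 17/12.

17/12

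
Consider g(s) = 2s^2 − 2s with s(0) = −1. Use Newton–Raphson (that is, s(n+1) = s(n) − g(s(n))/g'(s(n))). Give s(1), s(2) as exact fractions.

s(1) = −1/3, s(2) = −1/15

g'(s) = 4s − 2.
g(−1) = 4, g'(−1) = −6, so s(1) = (−1) − 4/(−6) = −1/3.
g(−1/3) = 8/9, g'(−1/3) = −10/3, so s(2) = (−1/3) − (8/9)/(−10/3) = −1/15.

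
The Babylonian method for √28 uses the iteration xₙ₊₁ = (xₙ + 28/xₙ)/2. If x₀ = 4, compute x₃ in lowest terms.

108497/20504

x₁ = (4 + 28/4)/2 = 11/2.
x₂ = (11/2 + 28/(11/2))/2 = 233/44.
x₃ = (233/44 + 28/(233/44))/2 = 108497/20504.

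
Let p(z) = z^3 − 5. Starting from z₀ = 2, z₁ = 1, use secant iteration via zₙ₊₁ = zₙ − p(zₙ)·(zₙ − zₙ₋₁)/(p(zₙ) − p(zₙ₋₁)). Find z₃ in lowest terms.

p(2) = 3, p(1) = −4. z₂ = 1 − (−4)·(1 − 2)/((−4) − 3) = 11/7.
p(1) = −4, p(11/7) = −384/343. z₃ = (11/7) − (−384/343)·((11/7) − 1)/((−384/343) − (−4)) = 443/247.

443/247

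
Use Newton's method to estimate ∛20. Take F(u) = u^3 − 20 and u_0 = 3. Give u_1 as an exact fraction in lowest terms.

F'(u) = 3u^2.
F(3) = 7, F'(3) = 27, so u_1 = 3 − 7/27 = 74/27.

74/27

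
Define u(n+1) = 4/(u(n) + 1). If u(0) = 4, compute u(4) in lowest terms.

u(1) = 4/(4 + 1) = 4/5.
u(2) = 4/(4/5 + 1) = 20/9.
u(3) = 4/(20/9 + 1) = 36/29.
u(4) = 4/(36/29 + 1) = 116/65.

116/65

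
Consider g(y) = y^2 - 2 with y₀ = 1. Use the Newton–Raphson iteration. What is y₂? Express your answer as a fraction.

g'(y) = 2y.
g(1) = -1, g'(1) = 2, so y₁ = 1 - (-1)/2 = 3/2.
g(3/2) = 1/4, g'(3/2) = 3, so y₂ = (3/2) - (1/4)/3 = 17/12.

17/12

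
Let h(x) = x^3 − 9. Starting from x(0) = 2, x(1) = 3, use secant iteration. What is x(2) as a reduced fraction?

39/19

h(2) = −1, h(3) = 18. x(2) = 3 − 18·(3 − 2)/(18 − (−1)) = 39/19.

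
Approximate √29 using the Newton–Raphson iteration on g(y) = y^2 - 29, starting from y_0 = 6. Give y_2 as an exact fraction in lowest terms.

g'(y) = 2y.
g(6) = 7, g'(6) = 12, so y_1 = 6 - 7/12 = 65/12.
g(65/12) = 49/144, g'(65/12) = 65/6, so y_2 = (65/12) - (49/144)/(65/6) = 8401/1560.

8401/1560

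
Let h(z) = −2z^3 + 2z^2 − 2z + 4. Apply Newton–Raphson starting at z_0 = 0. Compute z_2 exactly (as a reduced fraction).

h'(z) = −6z^2 + 4z − 2.
h(0) = 4, h'(0) = −2, so z_1 = 0 − 4/(−2) = 2.
h(2) = −8, h'(2) = −18, so z_2 = 2 − (−8)/(−18) = 14/9.

14/9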